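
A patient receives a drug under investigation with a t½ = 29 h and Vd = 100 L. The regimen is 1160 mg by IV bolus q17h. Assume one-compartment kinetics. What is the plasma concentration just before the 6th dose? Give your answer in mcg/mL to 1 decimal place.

20.1 mcg/mL

f = (1/2)^(τ/t½) = (1/2)^(17/29) ≈ 0.6661.
C₀ = D/Vd = 1160/100 ≈ 11.600 mcg/mL.
Before the 6th dose, 5 doses have been given. Superposition: Cmin = C₀·(f + f² + … + f^5).
≈ 11.600 × (0.6661 + 0.4437 + 0.2955 + 0.1969 + 0.1311) ≈ 11.600 × 1.7333 ≈ 20.106 mcg/mL.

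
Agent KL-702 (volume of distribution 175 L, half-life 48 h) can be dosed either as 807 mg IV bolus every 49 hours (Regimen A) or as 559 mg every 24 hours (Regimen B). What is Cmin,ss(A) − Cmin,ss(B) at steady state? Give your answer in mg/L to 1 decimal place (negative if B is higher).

-3.2 mg/L

Regimen A: f = (1/2)^(49/48) ≈ 0.4928; Cmin,ss = (807/175)·f/(1−f) ≈ 4.481 mg/L.
Regimen B: f = (1/2)^(24/48) ≈ 0.7071; Cmin,ss = (559/175)·f/(1−f) ≈ 7.711 mg/L.
Difference ≈ 4.481 − 7.711 ≈ -3.230 mg/L.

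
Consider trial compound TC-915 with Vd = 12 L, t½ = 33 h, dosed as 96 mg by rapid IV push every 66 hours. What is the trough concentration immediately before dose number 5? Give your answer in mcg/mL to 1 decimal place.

f = (1/2)^(τ/t½) = (1/2)^(66/33) ≈ 0.2500.
C₀ = D/Vd = 96/12 ≈ 8.000 mcg/mL.
Before the 5th dose, 4 doses have been given. Superposition: Cmin = C₀·(f + f² + … + f^4).
≈ 8.000 × (0.2500 + 0.0625 + 0.0156 + 0.0039) ≈ 8.000 × 0.3320 ≈ 2.656 mcg/mL.

2.7 mcg/mL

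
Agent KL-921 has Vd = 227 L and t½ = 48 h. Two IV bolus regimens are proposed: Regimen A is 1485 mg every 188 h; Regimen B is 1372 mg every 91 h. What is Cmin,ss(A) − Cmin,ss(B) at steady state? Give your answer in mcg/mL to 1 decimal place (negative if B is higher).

Regimen A: f = (1/2)^(188/48) ≈ 0.0662; Cmin,ss = (1485/227)·f/(1−f) ≈ 0.464 mcg/mL.
Regimen B: f = (1/2)^(91/48) ≈ 0.2687; Cmin,ss = (1372/227)·f/(1−f) ≈ 2.221 mcg/mL.
Difference ≈ 0.464 − 2.221 ≈ -1.757 mcg/mL.

-1.8 mcg/mL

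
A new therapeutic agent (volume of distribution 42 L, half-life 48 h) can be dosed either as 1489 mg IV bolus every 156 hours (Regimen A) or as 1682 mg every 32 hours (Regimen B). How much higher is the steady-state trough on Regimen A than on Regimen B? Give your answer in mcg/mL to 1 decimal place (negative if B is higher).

Regimen A: f = (1/2)^(156/48) ≈ 0.1051; Cmin,ss = (1489/42)·f/(1−f) ≈ 4.164 mcg/mL.
Regimen B: f = (1/2)^(32/48) ≈ 0.6300; Cmin,ss = (1682/42)·f/(1−f) ≈ 68.189 mcg/mL.
Difference ≈ 4.164 − 68.189 ≈ -64.025 mcg/mL.

-64.0 mcg/mL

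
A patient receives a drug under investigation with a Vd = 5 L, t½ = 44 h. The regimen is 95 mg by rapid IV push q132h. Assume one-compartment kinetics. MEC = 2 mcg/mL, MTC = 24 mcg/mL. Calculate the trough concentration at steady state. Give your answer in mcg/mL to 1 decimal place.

τ = 132 h = 3 half-lives, so f = (1/2)^3 = 0.125.
Accumulation ratio R = 1/(1 − f) = 1/0.875 = 8/7.
Single-dose peak C₀ = D/Vd = 95/5 = 19 mcg/mL.
Steady-state peak Cmax,ss = C₀·R = 19 × 8/7 ≈ 21.714 mcg/mL.
Steady-state trough Cmin,ss = Cmax,ss·f ≈ 21.714 × 0.125 ≈ 2.714 mcg/mL.
Trough 2.7 mcg/mL vs MEC 2 mcg/mL: adequate.

2.7 mcg/mL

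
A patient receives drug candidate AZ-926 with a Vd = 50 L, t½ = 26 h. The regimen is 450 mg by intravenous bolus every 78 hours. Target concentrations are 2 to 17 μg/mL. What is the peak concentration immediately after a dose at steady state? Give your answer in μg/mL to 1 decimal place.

10.3 μg/mL

τ = 78 h = 3 half-lives, so f = (1/2)^3 = 0.125.
At steady state, R = 1/(1 − 0.125) = 8/7.
Single-dose peak C₀ = D/Vd = 450/50 = 9 μg/mL.
Steady-state peak Cmax,ss = C₀·R = 9 × 8/7 ≈ 10.286 μg/mL.
Peak 10.3 μg/mL vs MTC 17 μg/mL: below toxic threshold.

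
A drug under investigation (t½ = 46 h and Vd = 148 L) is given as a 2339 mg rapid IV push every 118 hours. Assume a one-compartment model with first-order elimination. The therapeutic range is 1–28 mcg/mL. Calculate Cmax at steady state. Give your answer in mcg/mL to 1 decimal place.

19.0 mcg/mL

k = ln2/t½ = ln2/46 ≈ 0.015068 h⁻¹; fraction remaining f = e^(−kτ) = e^(−0.015068×118) ≈ 0.1690.
Accumulation ratio R = 1/(1 − f) ≈ 1/0.8310 ≈ 1.2034.
Single-dose peak C₀ = D/Vd = 2339/148 ≈ 15.804 mcg/mL.
Cmax,ss = C₀/(1 − f) ≈ 15.804/0.8310 ≈ 19.018 mcg/mL.
Peak 19.0 mcg/mL vs MTC 28 mcg/mL: below toxic threshold.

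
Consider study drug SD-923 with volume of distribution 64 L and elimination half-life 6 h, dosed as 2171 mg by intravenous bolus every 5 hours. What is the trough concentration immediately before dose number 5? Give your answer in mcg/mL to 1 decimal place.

39.1 mcg/mL

f = (1/2)^(τ/t½) = (1/2)^(5/6) ≈ 0.5612.
C₀ = D/Vd = 2171/64 ≈ 33.922 mcg/mL.
Before the 5th dose, 4 doses have been given. Superposition: Cmin = C₀·(f + f² + … + f^4).
≈ 33.922 × (0.5612 + 0.3149 + 0.1767 + 0.0992) ≈ 33.922 × 1.1520 ≈ 39.078 mcg/mL.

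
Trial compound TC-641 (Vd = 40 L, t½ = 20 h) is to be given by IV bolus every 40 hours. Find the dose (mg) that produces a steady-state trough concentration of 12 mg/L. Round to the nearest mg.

τ/t½ = 40/20 ≈ 2, so f = (1/2)^(40/20) ≈ 0.250000.
Cmin,ss = (D/Vd)·f/(1−f), so D = Cmin,ss·Vd·(1−f)/f.
D = 12 × 40 × (1−f)/f ≈ 12 × 40 × 3.00000 ≈ 1440.00 mg.

1440 mg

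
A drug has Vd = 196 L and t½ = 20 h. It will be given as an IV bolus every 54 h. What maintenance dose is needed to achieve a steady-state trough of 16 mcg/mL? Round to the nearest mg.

17242 mg

τ/t½ = 54/20 ≈ 2.7, so f = (1/2)^(54/20) ≈ 0.153893.
Cmin,ss = (D/Vd)·f/(1−f), so D = Cmin,ss·Vd·(1−f)/f.
D = 16 × 196 × (1−f)/f ≈ 16 × 196 × 5.49802 ≈ 17241.79 mg.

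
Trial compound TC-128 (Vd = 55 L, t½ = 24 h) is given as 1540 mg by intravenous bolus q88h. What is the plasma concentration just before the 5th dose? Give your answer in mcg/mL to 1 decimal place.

2.4 mcg/mL

f = (1/2)^(τ/t½) = (1/2)^(88/24) ≈ 0.0787.
C₀ = D/Vd = 1540/55 ≈ 28.000 mcg/mL.
Before the 5th dose, 4 doses have been given. Superposition: Cmin = C₀·(f + f² + … + f^4).
≈ 28.000 × (0.0787 + 0.0062 + 0.0005 + 0.0000) ≈ 28.000 × 0.0854 ≈ 2.391 mcg/mL.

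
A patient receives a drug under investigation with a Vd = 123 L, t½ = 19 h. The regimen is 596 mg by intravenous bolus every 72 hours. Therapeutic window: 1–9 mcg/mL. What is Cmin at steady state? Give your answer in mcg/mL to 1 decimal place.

0.4 mcg/mL

Over one 72-h interval, 72/19 ≈ 3.7895 half-lives elapse, leaving f ≈ 0.0723 of each dose.
At steady state, accumulation factor R = 1/(1 − e^(−kτ)) ≈ 1.0779.
Each bolus raises the concentration by D/Vd = 596/123 ≈ 4.846 mcg/mL.
Steady-state peak Cmax,ss = C₀·R ≈ 4.846 × 1.0779 ≈ 5.224 mcg/mL.
One interval later, Cmin,ss = Cmax,ss·e^(−kτ) ≈ 5.224 × 0.0723 ≈ 0.378 mcg/mL.
Trough 0.4 mcg/mL vs MEC 1 mcg/mL: subtherapeutic.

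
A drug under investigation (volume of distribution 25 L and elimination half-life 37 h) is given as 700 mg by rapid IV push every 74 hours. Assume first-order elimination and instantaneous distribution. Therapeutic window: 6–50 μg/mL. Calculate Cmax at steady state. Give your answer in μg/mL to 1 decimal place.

37.3 μg/mL

The dosing interval is 2 half-lives, so f = 2^(−2) = 0.25.
Accumulation ratio R = 1/(1 − f) = 1/0.75 = 4/3.
Single-dose peak C₀ = D/Vd = 700/25 = 28 μg/mL.
Steady-state peak Cmax,ss = C₀·R = 28 × 4/3 ≈ 37.333 μg/mL.
Peak 37.3 μg/mL vs MTC 50 μg/mL: below toxic threshold.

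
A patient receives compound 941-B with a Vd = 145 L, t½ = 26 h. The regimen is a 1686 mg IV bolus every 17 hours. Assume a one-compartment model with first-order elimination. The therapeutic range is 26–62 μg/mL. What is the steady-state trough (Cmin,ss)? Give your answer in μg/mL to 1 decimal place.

k = ln2/t½ = ln2/26 ≈ 0.026660 h⁻¹; fraction remaining f = e^(−kτ) = e^(−0.026660×17) ≈ 0.6356.
Accumulation ratio R = 1/(1 − f) ≈ 1/0.3644 ≈ 2.7442.
Each bolus raises the concentration by D/Vd = 1686/145 ≈ 11.628 μg/mL.
Cmax,ss = C₀/(1 − f) ≈ 11.628/0.3644 ≈ 31.910 μg/mL.
One interval later, Cmin,ss = Cmax,ss·e^(−kτ) ≈ 31.910 × 0.6356 ≈ 20.282 μg/mL.
Trough 20.3 μg/mL vs MEC 26 μg/mL: subtherapeutic.

20.3 μg/mL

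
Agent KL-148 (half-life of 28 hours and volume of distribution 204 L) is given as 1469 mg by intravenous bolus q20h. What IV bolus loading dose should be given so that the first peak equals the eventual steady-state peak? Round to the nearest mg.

f = (1/2)^(20/28) ≈ 0.609507; accumulation ratio R = 1/(1−f) ≈ 2.56087.
Loading dose to hit Cmax,ss on first dose: D_load = D_maint·R ≈ 1469 × 2.56087 ≈ 3761.92 mg.

3762 mg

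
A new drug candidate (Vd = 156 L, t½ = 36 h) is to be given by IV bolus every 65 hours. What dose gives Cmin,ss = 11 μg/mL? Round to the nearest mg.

4283 mg

τ/t½ = 65/36 ≈ 1.8056, so f = (1/2)^(65/36) ≈ 0.286071.
Cmin,ss = (D/Vd)·f/(1−f), so D = Cmin,ss·Vd·(1−f)/f.
D = 11 × 156 × (1−f)/f ≈ 11 × 156 × 2.49564 ≈ 4282.52 mg.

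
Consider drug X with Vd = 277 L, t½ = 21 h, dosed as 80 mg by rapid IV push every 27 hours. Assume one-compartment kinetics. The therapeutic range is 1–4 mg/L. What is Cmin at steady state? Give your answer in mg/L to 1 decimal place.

τ/t½ = 27/21 ≈ 1.2857, so fraction remaining f = (1/2)^(27/21) ≈ 0.4102.
Single-dose peak C₀ = D/Vd = 80/277 ≈ 0.289 mg/L.
Steady-state trough Cmin,ss = C₀·f/(1−f) ≈ 0.289 × 0.4102/0.5898 ≈ 0.201 mg/L.
Trough 0.2 mg/L vs MEC 1 mg/L: subtherapeutic.

0.2 mg/L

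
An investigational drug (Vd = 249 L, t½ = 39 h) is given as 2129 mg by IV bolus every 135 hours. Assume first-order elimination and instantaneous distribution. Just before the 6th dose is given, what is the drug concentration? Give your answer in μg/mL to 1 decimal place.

f = (1/2)^(τ/t½) = (1/2)^(135/39) ≈ 0.0908.
C₀ = D/Vd = 2129/249 ≈ 8.550 μg/mL.
Before the 6th dose, 5 doses have been given. Superposition: Cmin = C₀·(f + f² + … + f^5).
≈ 8.550 × (0.0908 + 0.0082 + 0.0007 + 0.0001 + 0.0000) ≈ 8.550 × 0.0998 ≈ 0.853 μg/mL.

0.9 μg/mL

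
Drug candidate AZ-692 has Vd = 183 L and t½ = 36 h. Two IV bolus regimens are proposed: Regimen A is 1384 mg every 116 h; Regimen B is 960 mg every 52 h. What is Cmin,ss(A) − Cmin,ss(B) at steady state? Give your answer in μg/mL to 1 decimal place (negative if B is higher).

-2.1 μg/mL

Regimen A: f = (1/2)^(116/36) ≈ 0.1072; Cmin,ss = (1384/183)·f/(1−f) ≈ 0.908 μg/mL.
Regimen B: f = (1/2)^(52/36) ≈ 0.3674; Cmin,ss = (960/183)·f/(1−f) ≈ 3.047 μg/mL.
Difference ≈ 0.908 − 3.047 ≈ -2.139 μg/mL.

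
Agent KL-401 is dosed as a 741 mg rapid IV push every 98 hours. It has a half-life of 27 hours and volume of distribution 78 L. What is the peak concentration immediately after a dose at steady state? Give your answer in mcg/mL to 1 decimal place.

τ/t½ = 98/27 ≈ 3.6296, so fraction remaining f = (1/2)^(98/27) ≈ 0.0808.
At steady state, accumulation factor R = 1/(1 − e^(−kτ)) ≈ 1.0879.
Single-dose peak C₀ = D/Vd = 741/78 ≈ 9.500 mcg/mL.
Cmax,ss = C₀/(1 − f) ≈ 9.500/0.9192 ≈ 10.335 mcg/mL.

10.3 mcg/mL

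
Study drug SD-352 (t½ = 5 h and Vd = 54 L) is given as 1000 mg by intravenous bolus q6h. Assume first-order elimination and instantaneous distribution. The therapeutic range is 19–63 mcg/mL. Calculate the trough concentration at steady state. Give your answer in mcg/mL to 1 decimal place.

14.3 mcg/mL

τ/t½ = 6/5 ≈ 1.2, so fraction remaining f = (1/2)^(6/5) ≈ 0.4353.
At steady state, accumulation factor R = 1/(1 − e^(−kτ)) ≈ 1.7709.
Each bolus raises the concentration by D/Vd = 1000/54 ≈ 18.519 mcg/mL.
Steady-state peak Cmax,ss = C₀·R ≈ 18.519 × 1.7709 ≈ 32.795 mcg/mL.
Steady-state trough Cmin,ss = Cmax,ss·f ≈ 32.795 × 0.4353 ≈ 14.276 mcg/mL.
Trough 14.3 mcg/mL vs MEC 19 mcg/mL: subtherapeutic.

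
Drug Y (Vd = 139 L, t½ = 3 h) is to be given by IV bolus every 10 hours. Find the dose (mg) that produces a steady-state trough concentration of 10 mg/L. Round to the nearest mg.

τ/t½ = 10/3 ≈ 3.3333, so f = (1/2)^(10/3) ≈ 0.099213.
Cmin,ss = (D/Vd)·f/(1−f), so D = Cmin,ss·Vd·(1−f)/f.
D = 10 × 139 × (1−f)/f ≈ 10 × 139 × 9.07932 ≈ 12620.25 mg.

12620 mg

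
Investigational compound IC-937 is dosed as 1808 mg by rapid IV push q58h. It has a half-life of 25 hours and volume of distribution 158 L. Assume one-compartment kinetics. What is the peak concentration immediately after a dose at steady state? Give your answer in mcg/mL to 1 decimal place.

τ/t½ = 58/25 ≈ 2.32, so fraction remaining f = (1/2)^(58/25) ≈ 0.2003.
Accumulation ratio R = 1/(1 − f) ≈ 1/0.7997 ≈ 1.2505.
Each bolus raises the concentration by D/Vd = 1808/158 ≈ 11.443 mcg/mL.
Steady-state peak Cmax,ss = C₀·R ≈ 11.443 × 1.2505 ≈ 14.309 mcg/mL.

14.3 mcg/mL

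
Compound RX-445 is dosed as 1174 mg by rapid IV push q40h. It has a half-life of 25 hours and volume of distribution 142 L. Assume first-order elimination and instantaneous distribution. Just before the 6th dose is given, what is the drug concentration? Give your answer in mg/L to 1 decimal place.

f = (1/2)^(τ/t½) = (1/2)^(40/25) ≈ 0.3299.
C₀ = D/Vd = 1174/142 ≈ 8.268 mg/L.
Before the 6th dose, 5 doses have been given. Superposition: Cmin = C₀·(f + f² + … + f^5).
≈ 8.268 × (0.3299 + 0.1088 + 0.0359 + 0.0118 + 0.0039) ≈ 8.268 × 0.4903 ≈ 4.054 mg/L.

4.1 mg/L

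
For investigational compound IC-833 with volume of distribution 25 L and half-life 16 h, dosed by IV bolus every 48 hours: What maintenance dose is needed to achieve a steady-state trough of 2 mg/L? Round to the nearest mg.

350 mg

τ/t½ = 48/16 ≈ 3, so f = (1/2)^(48/16) ≈ 0.125000.
Cmin,ss = (D/Vd)·f/(1−f), so D = Cmin,ss·Vd·(1−f)/f.
D = 2 × 25 × (1−f)/f ≈ 2 × 25 × 7.00000 ≈ 350.00 mg.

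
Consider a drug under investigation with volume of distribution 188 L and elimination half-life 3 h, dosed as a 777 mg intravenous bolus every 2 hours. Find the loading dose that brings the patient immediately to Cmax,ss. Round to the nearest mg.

f = (1/2)^(2/3) ≈ 0.629961; accumulation ratio R = 1/(1−f) ≈ 2.70242.
Loading dose to hit Cmax,ss on first dose: D_load = D_maint·R ≈ 777 × 2.70242 ≈ 2099.78 mg.

2100 mg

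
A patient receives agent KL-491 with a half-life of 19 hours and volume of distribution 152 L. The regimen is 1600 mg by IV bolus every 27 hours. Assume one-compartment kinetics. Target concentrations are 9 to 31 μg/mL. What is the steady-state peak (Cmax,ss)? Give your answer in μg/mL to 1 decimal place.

k = ln2/t½ = ln2/19 ≈ 0.036481 h⁻¹; fraction remaining f = e^(−kτ) = e^(−0.036481×27) ≈ 0.3734.
At steady state, accumulation factor R = 1/(1 − e^(−kτ)) ≈ 1.5959.
Each bolus raises the concentration by D/Vd = 1600/152 ≈ 10.526 μg/mL.
Steady-state peak Cmax,ss = C₀·R ≈ 10.526 × 1.5959 ≈ 16.798 μg/mL.
Peak 16.8 μg/mL vs MTC 31 μg/mL: below toxic threshold.

16.8 μg/mL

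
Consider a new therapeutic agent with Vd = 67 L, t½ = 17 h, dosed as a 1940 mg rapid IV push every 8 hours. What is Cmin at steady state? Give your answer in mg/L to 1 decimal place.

Over one 8-h interval, 8/17 ≈ 0.47059 half-lives elapse, leaving f ≈ 0.7217 of each dose.
Single-dose peak C₀ = D/Vd = 1940/67 ≈ 28.955 mg/L.
Steady-state trough Cmin,ss = C₀·f/(1−f) ≈ 28.955 × 0.7217/0.2783 ≈ 75.087 mg/L.

75.1 mg/L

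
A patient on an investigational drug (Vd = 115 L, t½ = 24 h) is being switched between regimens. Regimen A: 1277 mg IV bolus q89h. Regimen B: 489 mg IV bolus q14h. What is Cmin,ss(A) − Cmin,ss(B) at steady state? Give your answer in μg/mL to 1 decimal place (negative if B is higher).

Regimen A: f = (1/2)^(89/24) ≈ 0.0765; Cmin,ss = (1277/115)·f/(1−f) ≈ 0.920 μg/mL.
Regimen B: f = (1/2)^(14/24) ≈ 0.6674; Cmin,ss = (489/115)·f/(1−f) ≈ 8.532 μg/mL.
Difference ≈ 0.920 − 8.532 ≈ -7.612 μg/mL.

-7.6 μg/mL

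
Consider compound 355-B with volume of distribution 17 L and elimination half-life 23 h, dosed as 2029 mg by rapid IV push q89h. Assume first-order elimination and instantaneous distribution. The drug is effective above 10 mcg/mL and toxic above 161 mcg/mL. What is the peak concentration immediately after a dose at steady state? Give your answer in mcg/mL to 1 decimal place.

Over one 89-h interval, 89/23 ≈ 3.8696 half-lives elapse, leaving f ≈ 0.0684 of each dose.
At steady state, accumulation factor R = 1/(1 − e^(−kτ)) ≈ 1.0734.
Each bolus raises the concentration by D/Vd = 2029/17 ≈ 119.353 mcg/mL.
Steady-state peak Cmax,ss = C₀·R ≈ 119.353 × 1.0734 ≈ 128.114 mcg/mL.
Peak 128.1 mcg/mL vs MTC 161 mcg/mL: below toxic threshold.

128.1 mcg/mL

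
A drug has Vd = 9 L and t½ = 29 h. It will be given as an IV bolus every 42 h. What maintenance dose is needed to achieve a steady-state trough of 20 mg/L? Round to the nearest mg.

311 mg

τ/t½ = 42/29 ≈ 1.4483, so f = (1/2)^(42/29) ≈ 0.366459.
Cmin,ss = (D/Vd)·f/(1−f), so D = Cmin,ss·Vd·(1−f)/f.
D = 20 × 9 × (1−f)/f ≈ 20 × 9 × 1.72882 ≈ 311.19 mg.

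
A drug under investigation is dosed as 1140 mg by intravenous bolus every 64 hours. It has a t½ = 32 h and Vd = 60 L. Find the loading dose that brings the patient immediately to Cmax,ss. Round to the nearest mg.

1520 mg

f = (1/2)^(64/32) ≈ 0.250000; accumulation ratio R = 1/(1−f) ≈ 1.33333.
Loading dose to hit Cmax,ss on first dose: D_load = D_maint·R ≈ 1140 × 1.33333 ≈ 1520.00 mg.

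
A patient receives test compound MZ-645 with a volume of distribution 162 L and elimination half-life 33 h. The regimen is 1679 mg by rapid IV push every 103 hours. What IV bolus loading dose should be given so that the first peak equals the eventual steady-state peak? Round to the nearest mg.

f = (1/2)^(103/33) ≈ 0.114927; accumulation ratio R = 1/(1−f) ≈ 1.12985.
Loading dose to hit Cmax,ss on first dose: D_load = D_maint·R ≈ 1679 × 1.12985 ≈ 1897.02 mg.

1897 mg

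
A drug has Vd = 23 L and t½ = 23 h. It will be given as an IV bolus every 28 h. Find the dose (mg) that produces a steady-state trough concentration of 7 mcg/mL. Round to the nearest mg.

τ/t½ = 28/23 ≈ 1.2174, so f = (1/2)^(28/23) ≈ 0.430060.
Cmin,ss = (D/Vd)·f/(1−f), so D = Cmin,ss·Vd·(1−f)/f.
D = 7 × 23 × (1−f)/f ≈ 7 × 23 × 1.32526 ≈ 213.37 mg.

213 mg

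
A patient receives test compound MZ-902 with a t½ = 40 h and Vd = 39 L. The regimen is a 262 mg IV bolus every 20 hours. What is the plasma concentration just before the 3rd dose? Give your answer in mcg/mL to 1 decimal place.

f = (1/2)^(τ/t½) = (1/2)^(20/40) ≈ 0.7071.
C₀ = D/Vd = 262/39 ≈ 6.718 mcg/mL.
Before the 3rd dose, 2 doses have been given. Superposition: Cmin = C₀·(f + f²).
≈ 6.718 × (0.7071 + 0.5000) ≈ 6.718 × 1.2071 ≈ 8.109 mcg/mL.

8.1 mcg/mL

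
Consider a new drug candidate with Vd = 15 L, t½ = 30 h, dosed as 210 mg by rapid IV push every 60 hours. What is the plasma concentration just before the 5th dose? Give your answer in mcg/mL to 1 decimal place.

f = (1/2)^(τ/t½) = (1/2)^(60/30) ≈ 0.2500.
C₀ = D/Vd = 210/15 ≈ 14.000 mcg/mL.
Before the 5th dose, 4 doses have been given. Superposition: Cmin = C₀·(f + f² + … + f^4).
≈ 14.000 × (0.2500 + 0.0625 + 0.0156 + 0.0039) ≈ 14.000 × 0.3320 ≈ 4.648 mcg/mL.

4.6 mcg/mL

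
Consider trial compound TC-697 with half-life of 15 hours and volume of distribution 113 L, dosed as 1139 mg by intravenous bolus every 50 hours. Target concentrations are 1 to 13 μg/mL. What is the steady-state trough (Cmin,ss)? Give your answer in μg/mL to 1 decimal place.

1.1 μg/mL

τ/t½ = 50/15 ≈ 3.3333, so fraction remaining f = (1/2)^(50/15) ≈ 0.0992.
At steady state, accumulation factor R = 1/(1 − e^(−kτ)) ≈ 1.1101.
Each bolus raises the concentration by D/Vd = 1139/113 ≈ 10.080 μg/mL.
Cmax,ss = C₀/(1 − f) ≈ 10.080/0.9008 ≈ 11.190 μg/mL.
Steady-state trough Cmin,ss = Cmax,ss·f ≈ 11.190 × 0.0992 ≈ 1.110 μg/mL.
Trough 1.1 μg/mL vs MEC 1 μg/mL: adequate.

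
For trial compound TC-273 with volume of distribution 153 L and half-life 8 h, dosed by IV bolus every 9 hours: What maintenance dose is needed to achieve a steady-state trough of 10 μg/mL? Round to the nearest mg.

τ/t½ = 9/8 ≈ 1.125, so f = (1/2)^(9/8) ≈ 0.458502.
Cmin,ss = (D/Vd)·f/(1−f), so D = Cmin,ss·Vd·(1−f)/f.
D = 10 × 153 × (1−f)/f ≈ 10 × 153 × 1.18102 ≈ 1806.96 mg.

1807 mg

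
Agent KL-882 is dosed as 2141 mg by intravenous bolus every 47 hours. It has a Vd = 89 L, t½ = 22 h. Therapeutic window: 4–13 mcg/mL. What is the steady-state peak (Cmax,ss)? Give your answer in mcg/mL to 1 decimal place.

Over one 47-h interval, 47/22 ≈ 2.1364 half-lives elapse, leaving f ≈ 0.2275 of each dose.
Accumulation ratio R = 1/(1 − f) ≈ 1/0.7725 ≈ 1.2945.
Single-dose peak C₀ = D/Vd = 2141/89 ≈ 24.056 mcg/mL.
Steady-state peak Cmax,ss = C₀·R ≈ 24.056 × 1.2945 ≈ 31.140 mcg/mL.
Peak 31.1 mcg/mL vs MTC 13 mcg/mL: exceeds toxic threshold.

31.1 mcg/mL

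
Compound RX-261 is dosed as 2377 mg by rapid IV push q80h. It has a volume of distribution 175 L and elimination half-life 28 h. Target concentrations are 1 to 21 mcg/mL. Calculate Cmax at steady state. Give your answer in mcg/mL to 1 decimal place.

15.8 mcg/mL

k = ln2/t½ = ln2/28 ≈ 0.024755 h⁻¹; fraction remaining f = e^(−kτ) = e^(−0.024755×80) ≈ 0.1380.
At steady state, accumulation factor R = 1/(1 − e^(−kτ)) ≈ 1.1601.
Each bolus raises the concentration by D/Vd = 2377/175 ≈ 13.583 mcg/mL.
Steady-state peak Cmax,ss = C₀·R ≈ 13.583 × 1.1601 ≈ 15.758 mcg/mL.
Peak 15.8 mcg/mL vs MTC 21 mcg/mL: below toxic threshold.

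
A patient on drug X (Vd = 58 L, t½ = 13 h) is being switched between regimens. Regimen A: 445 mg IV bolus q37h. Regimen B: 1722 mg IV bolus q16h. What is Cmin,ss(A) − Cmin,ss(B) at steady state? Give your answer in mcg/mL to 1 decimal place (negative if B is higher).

Regimen A: f = (1/2)^(37/13) ≈ 0.1391; Cmin,ss = (445/58)·f/(1−f) ≈ 1.240 mcg/mL.
Regimen B: f = (1/2)^(16/13) ≈ 0.4261; Cmin,ss = (1722/58)·f/(1−f) ≈ 22.043 mcg/mL.
Difference ≈ 1.240 − 22.043 ≈ -20.803 mcg/mL.

-20.8 mcg/mL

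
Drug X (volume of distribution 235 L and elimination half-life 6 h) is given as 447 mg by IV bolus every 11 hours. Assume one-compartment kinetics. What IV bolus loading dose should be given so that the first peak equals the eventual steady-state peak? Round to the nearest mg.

f = (1/2)^(11/6) ≈ 0.280616; accumulation ratio R = 1/(1−f) ≈ 1.39008.
Loading dose to hit Cmax,ss on first dose: D_load = D_maint·R ≈ 447 × 1.39008 ≈ 621.37 mg.

621 mg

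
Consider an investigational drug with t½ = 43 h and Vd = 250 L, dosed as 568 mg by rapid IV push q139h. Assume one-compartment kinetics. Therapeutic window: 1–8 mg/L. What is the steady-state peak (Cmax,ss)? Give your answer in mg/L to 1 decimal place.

τ/t½ = 139/43 ≈ 3.2326, so fraction remaining f = (1/2)^(139/43) ≈ 0.1064.
Accumulation ratio R = 1/(1 − f) ≈ 1/0.8936 ≈ 1.1191.
Each bolus raises the concentration by D/Vd = 568/250 ≈ 2.272 mg/L.
Steady-state peak Cmax,ss = C₀·R ≈ 2.272 × 1.1191 ≈ 2.543 mg/L.
Peak 2.5 mg/L vs MTC 8 mg/L: below toxic threshold.

2.5 mg/L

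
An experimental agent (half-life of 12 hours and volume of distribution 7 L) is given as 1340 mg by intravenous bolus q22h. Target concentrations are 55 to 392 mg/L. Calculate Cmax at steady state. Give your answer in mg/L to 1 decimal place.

Over one 22-h interval, 22/12 ≈ 1.8333 half-lives elapse, leaving f ≈ 0.2806 of each dose.
Accumulation ratio R = 1/(1 − f) ≈ 1/0.7194 ≈ 1.3900.
Each bolus raises the concentration by D/Vd = 1340/7 ≈ 191.429 mg/L.
Steady-state peak Cmax,ss = C₀·R ≈ 191.429 × 1.3900 ≈ 266.086 mg/L.
Peak 266.1 mg/L vs MTC 392 mg/L: below toxic threshold.

266.1 mg/L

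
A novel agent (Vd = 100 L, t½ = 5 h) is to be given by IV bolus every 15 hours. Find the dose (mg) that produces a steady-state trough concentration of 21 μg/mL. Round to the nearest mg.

τ/t½ = 15/5 ≈ 3, so f = (1/2)^(15/5) ≈ 0.125000.
Cmin,ss = (D/Vd)·f/(1−f), so D = Cmin,ss·Vd·(1−f)/f.
D = 21 × 100 × (1−f)/f ≈ 21 × 100 × 7.00000 ≈ 14700.00 mg.

14700 mg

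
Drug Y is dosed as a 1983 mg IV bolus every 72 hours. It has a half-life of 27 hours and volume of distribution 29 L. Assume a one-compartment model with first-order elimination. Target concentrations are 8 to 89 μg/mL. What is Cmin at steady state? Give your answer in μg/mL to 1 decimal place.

τ/t½ = 72/27 ≈ 2.6667, so fraction remaining f = (1/2)^(72/27) ≈ 0.1575.
Accumulation ratio R = 1/(1 − f) ≈ 1/0.8425 ≈ 1.1869.
Single-dose peak C₀ = D/Vd = 1983/29 ≈ 68.379 μg/mL.
Cmax,ss = C₀/(1 − f) ≈ 68.379/0.8425 ≈ 81.162 μg/mL.
Steady-state trough Cmin,ss = Cmax,ss·f ≈ 81.162 × 0.1575 ≈ 12.783 μg/mL.
Trough 12.8 μg/mL vs MEC 8 μg/mL: adequate.

12.8 μg/mL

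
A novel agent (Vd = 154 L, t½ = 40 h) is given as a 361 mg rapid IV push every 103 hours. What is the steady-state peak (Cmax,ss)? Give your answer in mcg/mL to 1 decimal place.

2.8 mcg/mL

k = ln2/t½ = ln2/40 ≈ 0.017329 h⁻¹; fraction remaining f = e^(−kτ) = e^(−0.017329×103) ≈ 0.1678.
At steady state, accumulation factor R = 1/(1 − e^(−kτ)) ≈ 1.2016.
Single-dose peak C₀ = D/Vd = 361/154 ≈ 2.344 mcg/mL.
Steady-state peak Cmax,ss = C₀·R ≈ 2.344 × 1.2016 ≈ 2.817 mcg/mL.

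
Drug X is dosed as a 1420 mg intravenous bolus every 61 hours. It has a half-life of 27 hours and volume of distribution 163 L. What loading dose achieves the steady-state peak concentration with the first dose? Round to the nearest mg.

f = (1/2)^(61/27) ≈ 0.208879; accumulation ratio R = 1/(1−f) ≈ 1.26403.
Loading dose to hit Cmax,ss on first dose: D_load = D_maint·R ≈ 1420 × 1.26403 ≈ 1794.92 mg.

1795 mg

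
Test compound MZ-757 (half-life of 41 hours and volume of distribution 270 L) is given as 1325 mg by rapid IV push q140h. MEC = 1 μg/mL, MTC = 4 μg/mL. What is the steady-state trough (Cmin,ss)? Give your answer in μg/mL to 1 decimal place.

Over one 140-h interval, 140/41 ≈ 3.4146 half-lives elapse, leaving f ≈ 0.0938 of each dose.
Each bolus raises the concentration by D/Vd = 1325/270 ≈ 4.907 μg/mL.
Steady-state trough Cmin,ss = C₀·f/(1−f) ≈ 4.907 × 0.0938/0.9062 ≈ 0.508 μg/mL.
Trough 0.5 μg/mL vs MEC 1 μg/mL: subtherapeutic.

0.5 μg/mL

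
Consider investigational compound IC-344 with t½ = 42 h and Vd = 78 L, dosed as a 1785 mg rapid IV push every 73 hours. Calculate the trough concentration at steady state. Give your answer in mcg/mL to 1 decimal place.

9.8 mcg/mL

τ/t½ = 73/42 ≈ 1.7381, so fraction remaining f = (1/2)^(73/42) ≈ 0.2998.
Accumulation ratio R = 1/(1 − f) ≈ 1/0.7002 ≈ 1.4282.
Single-dose peak C₀ = D/Vd = 1785/78 ≈ 22.885 mcg/mL.
Steady-state peak Cmax,ss = C₀·R ≈ 22.885 × 1.4282 ≈ 32.684 mcg/mL.
One interval later, Cmin,ss = Cmax,ss·e^(−kτ) ≈ 32.684 × 0.2998 ≈ 9.799 mcg/mL.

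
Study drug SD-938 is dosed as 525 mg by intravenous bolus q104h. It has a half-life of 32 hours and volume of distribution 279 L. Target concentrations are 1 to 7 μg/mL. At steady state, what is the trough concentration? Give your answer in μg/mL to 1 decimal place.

k = ln2/t½ = ln2/32 ≈ 0.021661 h⁻¹; fraction remaining f = e^(−kτ) = e^(−0.021661×104) ≈ 0.1051.
Accumulation ratio R = 1/(1 − f) ≈ 1/0.8949 ≈ 1.1174.
Single-dose peak C₀ = D/Vd = 525/279 ≈ 1.882 μg/mL.
Steady-state peak Cmax,ss = C₀·R ≈ 1.882 × 1.1174 ≈ 2.103 μg/mL.
One interval later, Cmin,ss = Cmax,ss·e^(−kτ) ≈ 2.103 × 0.1051 ≈ 0.221 μg/mL.
Trough 0.2 μg/mL vs MEC 1 μg/mL: subtherapeutic.

0.2 μg/mL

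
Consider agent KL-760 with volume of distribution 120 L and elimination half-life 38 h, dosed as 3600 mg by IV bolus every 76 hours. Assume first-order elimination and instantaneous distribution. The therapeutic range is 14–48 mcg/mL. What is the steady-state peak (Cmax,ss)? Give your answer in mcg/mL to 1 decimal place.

The dosing interval is 2 half-lives, so f = 2^(−2) = 0.25.
At steady state, R = 1/(1 − 0.25) = 4/3.
Single-dose peak C₀ = D/Vd = 3600/120 = 30 mcg/mL.
Steady-state peak Cmax,ss = C₀·R = 30 × 4/3 ≈ 40.000 mcg/mL.
Peak 40.0 mcg/mL vs MTC 48 mcg/mL: below toxic threshold.

40.0 mcg/mL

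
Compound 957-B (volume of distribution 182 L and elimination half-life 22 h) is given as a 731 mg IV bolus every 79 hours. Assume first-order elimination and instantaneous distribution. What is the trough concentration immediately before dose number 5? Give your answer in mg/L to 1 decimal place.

f = (1/2)^(τ/t½) = (1/2)^(79/22) ≈ 0.0830.
C₀ = D/Vd = 731/182 ≈ 4.016 mg/L.
Before the 5th dose, 4 doses have been given. Superposition: Cmin = C₀·(f + f² + … + f^4).
≈ 4.016 × (0.0830 + 0.0069 + 0.0006 + 0.0000) ≈ 4.016 × 0.0905 ≈ 0.363 mg/L.

0.4 mg/L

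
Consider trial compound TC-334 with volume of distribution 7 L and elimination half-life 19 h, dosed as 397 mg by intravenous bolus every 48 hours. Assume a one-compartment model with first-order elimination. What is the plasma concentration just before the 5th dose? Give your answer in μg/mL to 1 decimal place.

11.9 μg/mL

f = (1/2)^(τ/t½) = (1/2)^(48/19) ≈ 0.1736.
C₀ = D/Vd = 397/7 ≈ 56.714 μg/mL.
Before the 5th dose, 4 doses have been given. Superposition: Cmin = C₀·(f + f² + … + f^4).
≈ 56.714 × (0.1736 + 0.0301 + 0.0052 + 0.0009) ≈ 56.714 × 0.2098 ≈ 11.899 μg/mL.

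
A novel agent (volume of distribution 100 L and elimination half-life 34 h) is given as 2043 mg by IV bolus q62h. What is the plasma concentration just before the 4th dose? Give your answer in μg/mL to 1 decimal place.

f = (1/2)^(τ/t½) = (1/2)^(62/34) ≈ 0.2825.
C₀ = D/Vd = 2043/100 ≈ 20.430 μg/mL.
Before the 4th dose, 3 doses have been given. Superposition: Cmin = C₀·(f + f² + … + f^3).
≈ 20.430 × (0.2825 + 0.0798 + 0.0225) ≈ 20.430 × 0.3848 ≈ 7.861 μg/mL.

7.9 μg/mL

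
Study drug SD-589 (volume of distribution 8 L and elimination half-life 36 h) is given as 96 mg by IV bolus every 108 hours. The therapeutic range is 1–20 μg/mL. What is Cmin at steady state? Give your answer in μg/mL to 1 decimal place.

1.7 μg/mL

The dosing interval is 3 half-lives, so f = 2^(−3) = 0.125.
Accumulation ratio R = 1/(1 − f) = 1/0.875 = 8/7.
Single-dose peak C₀ = D/Vd = 96/8 = 12 μg/mL.
Steady-state peak Cmax,ss = C₀·R = 12 × 8/7 ≈ 13.714 μg/mL.
Steady-state trough Cmin,ss = Cmax,ss·f ≈ 13.714 × 0.125 ≈ 1.714 μg/mL.
Trough 1.7 μg/mL vs MEC 1 μg/mL: adequate.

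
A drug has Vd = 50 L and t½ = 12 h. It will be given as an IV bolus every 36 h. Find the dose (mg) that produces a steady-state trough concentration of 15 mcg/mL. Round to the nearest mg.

τ/t½ = 36/12 ≈ 3, so f = (1/2)^(36/12) ≈ 0.125000.
Cmin,ss = (D/Vd)·f/(1−f), so D = Cmin,ss·Vd·(1−f)/f.
D = 15 × 50 × (1−f)/f ≈ 15 × 50 × 7.00000 ≈ 5250.00 mg.

5250 mg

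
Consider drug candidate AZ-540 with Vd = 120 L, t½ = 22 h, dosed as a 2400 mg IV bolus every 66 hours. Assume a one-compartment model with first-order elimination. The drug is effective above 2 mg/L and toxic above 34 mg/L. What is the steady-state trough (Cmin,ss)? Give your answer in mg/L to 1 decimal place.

2.9 mg/L

The dosing interval is 3 half-lives, so f = 2^(−3) = 0.125.
Accumulation ratio R = 1/(1 − f) = 1/0.875 = 8/7.
Single-dose peak C₀ = D/Vd = 2400/120 = 20 mg/L.
Steady-state peak Cmax,ss = C₀·R = 20 × 8/7 ≈ 22.857 mg/L.
Steady-state trough Cmin,ss = Cmax,ss·f ≈ 22.857 × 0.125 ≈ 2.857 mg/L.
Trough 2.9 mg/L vs MEC 2 mg/L: adequate.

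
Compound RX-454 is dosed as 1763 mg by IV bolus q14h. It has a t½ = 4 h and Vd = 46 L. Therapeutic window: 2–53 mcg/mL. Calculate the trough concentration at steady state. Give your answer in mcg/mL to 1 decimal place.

k = ln2/t½ = ln2/4 ≈ 0.173287 h⁻¹; fraction remaining f = e^(−kτ) = e^(−0.173287×14) ≈ 0.0884.
At steady state, accumulation factor R = 1/(1 − e^(−kτ)) ≈ 1.0970.
Each bolus raises the concentration by D/Vd = 1763/46 ≈ 38.326 mcg/mL.
Steady-state peak Cmax,ss = C₀·R ≈ 38.326 × 1.0970 ≈ 42.044 mcg/mL.
Steady-state trough Cmin,ss = Cmax,ss·f ≈ 42.044 × 0.0884 ≈ 3.717 mcg/mL.
Trough 3.7 mcg/mL vs MEC 2 mcg/mL: adequate.

3.7 mcg/mL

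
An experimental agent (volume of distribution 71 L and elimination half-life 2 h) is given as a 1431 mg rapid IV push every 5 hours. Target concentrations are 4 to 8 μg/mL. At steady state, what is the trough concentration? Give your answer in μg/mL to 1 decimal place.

Over one 5-h interval, 5/2 ≈ 2.5 half-lives elapse, leaving f ≈ 0.1768 of each dose.
Each bolus raises the concentration by D/Vd = 1431/71 ≈ 20.155 μg/mL.
Steady-state trough Cmin,ss = C₀·f/(1−f) ≈ 20.155 × 0.1768/0.8232 ≈ 4.329 μg/mL.
Trough 4.3 μg/mL vs MEC 4 μg/mL: adequate.

4.3 μg/mL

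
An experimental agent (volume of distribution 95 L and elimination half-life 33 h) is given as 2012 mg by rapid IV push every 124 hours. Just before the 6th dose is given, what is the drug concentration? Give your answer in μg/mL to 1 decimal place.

1.7 μg/mL

f = (1/2)^(τ/t½) = (1/2)^(124/33) ≈ 0.0739.
C₀ = D/Vd = 2012/95 ≈ 21.179 μg/mL.
Before the 6th dose, 5 doses have been given. Superposition: Cmin = C₀·(f + f² + … + f^5).
≈ 21.179 × (0.0739 + 0.0055 + 0.0004 + 0.0000 + 0.0000) ≈ 21.179 × 0.0798 ≈ 1.690 μg/mL.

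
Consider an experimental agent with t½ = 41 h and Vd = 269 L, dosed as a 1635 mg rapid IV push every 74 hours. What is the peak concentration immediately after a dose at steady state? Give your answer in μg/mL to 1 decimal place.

τ/t½ = 74/41 ≈ 1.8049, so fraction remaining f = (1/2)^(74/41) ≈ 0.2862.
Accumulation ratio R = 1/(1 − f) ≈ 1/0.7138 ≈ 1.4010.
Single-dose peak C₀ = D/Vd = 1635/269 ≈ 6.078 μg/mL.
Steady-state peak Cmax,ss = C₀·R ≈ 6.078 × 1.4010 ≈ 8.515 μg/mL.

8.5 μg/mL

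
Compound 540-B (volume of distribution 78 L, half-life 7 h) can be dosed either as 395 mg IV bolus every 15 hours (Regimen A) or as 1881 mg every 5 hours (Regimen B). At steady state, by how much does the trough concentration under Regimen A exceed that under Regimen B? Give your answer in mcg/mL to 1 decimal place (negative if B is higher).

Regimen A: f = (1/2)^(15/7) ≈ 0.2264; Cmin,ss = (395/78)·f/(1−f) ≈ 1.482 mcg/mL.
Regimen B: f = (1/2)^(5/7) ≈ 0.6095; Cmin,ss = (1881/78)·f/(1−f) ≈ 37.640 mcg/mL.
Difference ≈ 1.482 − 37.640 ≈ -36.158 mcg/mL.

-36.2 mcg/mL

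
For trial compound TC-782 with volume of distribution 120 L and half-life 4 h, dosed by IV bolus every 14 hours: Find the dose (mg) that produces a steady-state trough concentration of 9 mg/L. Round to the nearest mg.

11139 mg

τ/t½ = 14/4 ≈ 3.5, so f = (1/2)^(14/4) ≈ 0.088388.
Cmin,ss = (D/Vd)·f/(1−f), so D = Cmin,ss·Vd·(1−f)/f.
D = 9 × 120 × (1−f)/f ≈ 9 × 120 × 10.31375 ≈ 11138.85 mg.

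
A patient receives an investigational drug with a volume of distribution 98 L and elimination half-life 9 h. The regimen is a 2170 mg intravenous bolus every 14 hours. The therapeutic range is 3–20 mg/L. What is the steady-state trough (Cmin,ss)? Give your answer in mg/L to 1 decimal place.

τ/t½ = 14/9 ≈ 1.5556, so fraction remaining f = (1/2)^(14/9) ≈ 0.3402.
Accumulation ratio R = 1/(1 − f) ≈ 1/0.6598 ≈ 1.5156.
Single-dose peak C₀ = D/Vd = 2170/98 ≈ 22.143 mg/L.
Cmax,ss = C₀/(1 − f) ≈ 22.143/0.6598 ≈ 33.560 mg/L.
One interval later, Cmin,ss = Cmax,ss·e^(−kτ) ≈ 33.560 × 0.3402 ≈ 11.417 mg/L.
Trough 11.4 mg/L vs MEC 3 mg/L: adequate.

11.4 mg/L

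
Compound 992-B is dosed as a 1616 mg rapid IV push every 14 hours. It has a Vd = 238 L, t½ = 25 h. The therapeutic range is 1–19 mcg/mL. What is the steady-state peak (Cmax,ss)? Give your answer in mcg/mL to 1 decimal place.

Over one 14-h interval, 14/25 ≈ 0.56 half-lives elapse, leaving f ≈ 0.6783 of each dose.
At steady state, accumulation factor R = 1/(1 − e^(−kτ)) ≈ 3.1085.
Single-dose peak C₀ = D/Vd = 1616/238 ≈ 6.790 mcg/mL.
Steady-state peak Cmax,ss = C₀·R ≈ 6.790 × 3.1085 ≈ 21.107 mcg/mL.
Peak 21.1 mcg/mL vs MTC 19 mcg/mL: exceeds toxic threshold.

21.1 mcg/mL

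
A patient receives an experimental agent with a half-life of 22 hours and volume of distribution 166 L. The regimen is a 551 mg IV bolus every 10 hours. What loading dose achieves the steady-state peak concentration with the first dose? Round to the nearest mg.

2039 mg

f = (1/2)^(10/22) ≈ 0.729740; accumulation ratio R = 1/(1−f) ≈ 3.70014.
Loading dose to hit Cmax,ss on first dose: D_load = D_maint·R ≈ 551 × 3.70014 ≈ 2038.78 mg.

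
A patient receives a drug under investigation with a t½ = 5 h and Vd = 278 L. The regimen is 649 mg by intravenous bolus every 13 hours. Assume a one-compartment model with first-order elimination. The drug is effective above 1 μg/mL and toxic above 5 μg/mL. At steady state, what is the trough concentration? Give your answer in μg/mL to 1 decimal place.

0.5 μg/mL

τ/t½ = 13/5 ≈ 2.6, so fraction remaining f = (1/2)^(13/5) ≈ 0.1649.
Each bolus raises the concentration by D/Vd = 649/278 ≈ 2.335 μg/mL.
Steady-state trough Cmin,ss = C₀·f/(1−f) ≈ 2.335 × 0.1649/0.8351 ≈ 0.461 μg/mL.
Trough 0.5 μg/mL vs MEC 1 μg/mL: subtherapeutic.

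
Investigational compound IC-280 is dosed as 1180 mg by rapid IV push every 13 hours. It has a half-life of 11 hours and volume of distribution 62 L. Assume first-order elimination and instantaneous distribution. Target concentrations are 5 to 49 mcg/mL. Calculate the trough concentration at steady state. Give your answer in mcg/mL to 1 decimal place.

15.0 mcg/mL

τ/t½ = 13/11 ≈ 1.1818, so fraction remaining f = (1/2)^(13/11) ≈ 0.4408.
Each bolus raises the concentration by D/Vd = 1180/62 ≈ 19.032 mcg/mL.
Steady-state trough Cmin,ss = C₀·f/(1−f) ≈ 19.032 × 0.4408/0.5592 ≈ 15.002 mcg/mL.
Trough 15.0 mcg/mL vs MEC 5 mcg/mL: adequate.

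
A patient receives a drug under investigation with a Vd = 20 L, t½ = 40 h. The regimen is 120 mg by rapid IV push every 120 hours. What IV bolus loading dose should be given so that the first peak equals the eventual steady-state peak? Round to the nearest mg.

f = (1/2)^(120/40) ≈ 0.125000; accumulation ratio R = 1/(1−f) ≈ 1.14286.
Loading dose to hit Cmax,ss on first dose: D_load = D_maint·R ≈ 120 × 1.14286 ≈ 137.14 mg.

137 mg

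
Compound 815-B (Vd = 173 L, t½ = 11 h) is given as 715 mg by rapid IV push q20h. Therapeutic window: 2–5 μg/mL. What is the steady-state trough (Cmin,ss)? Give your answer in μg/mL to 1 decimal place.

τ/t½ = 20/11 ≈ 1.8182, so fraction remaining f = (1/2)^(20/11) ≈ 0.2836.
Accumulation ratio R = 1/(1 − f) ≈ 1/0.7164 ≈ 1.3959.
Single-dose peak C₀ = D/Vd = 715/173 ≈ 4.133 μg/mL.
Cmax,ss = C₀/(1 − f) ≈ 4.133/0.7164 ≈ 5.769 μg/mL.
Steady-state trough Cmin,ss = Cmax,ss·f ≈ 5.769 × 0.2836 ≈ 1.636 μg/mL.
Trough 1.6 μg/mL vs MEC 2 μg/mL: subtherapeutic.

1.6 μg/mL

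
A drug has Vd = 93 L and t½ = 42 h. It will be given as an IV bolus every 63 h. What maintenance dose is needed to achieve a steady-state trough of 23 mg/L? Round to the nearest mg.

τ/t½ = 63/42 ≈ 1.5, so f = (1/2)^(63/42) ≈ 0.353553.
Cmin,ss = (D/Vd)·f/(1−f), so D = Cmin,ss·Vd·(1−f)/f.
D = 23 × 93 × (1−f)/f ≈ 23 × 93 × 1.82843 ≈ 3911.01 mg.

3911 mg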